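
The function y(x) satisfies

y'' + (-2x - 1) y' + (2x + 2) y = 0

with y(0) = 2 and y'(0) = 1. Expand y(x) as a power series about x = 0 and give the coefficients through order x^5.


Ansatz: y(x) = sum_{n>=0} a_n x^n, so y'(x) = sum_{n>=1} n a_n x^(n-1) and y''(x) = sum_{n>=2} n(n-1) a_n x^(n-2).
Substitute into P(x) y'' + Q(x) y' + R(x) y = 0 with P(x) = 1, Q(x) = -2x - 1, R(x) = 2x + 2, and match powers of x.
Initial conditions: a_0 = 2, a_1 = 1.
Setting the coefficient of each power of x to zero and solving order by order (substituting the coefficients already found):
  x^0: 2 a_2 - a_1 + 2 a_0 = 0  ->  2 a_2 = a_1 - 2 a_0 = -3  ->  a_2 = -3/2
  x^1: 6 a_3 - 2 a_2 + 2 a_0 = 0  ->  6 a_3 = 2 a_2 - 2 a_0 = -7  ->  a_3 = -7/6
  x^2: 12 a_4 - 3 a_3 - 2 a_2 + 2 a_1 = 0  ->  12 a_4 = 3 a_3 + 2 a_2 - 2 a_1 = -17/2  ->  a_4 = -17/24
  x^3: 20 a_5 - 4 a_4 - 4 a_3 + 2 a_2 = 0  ->  20 a_5 = 4 a_4 + 4 a_3 - 2 a_2 = -9/2  ->  a_5 = -9/40
Truncated series: y(x) = 2 + x - (3/2) x^2 - (7/6) x^3 - (17/24) x^4 - (9/40) x^5 + O(x^6).

a_0 = 2; a_1 = 1; a_2 = -3/2; a_3 = -7/6; a_4 = -17/24; a_5 = -9/40


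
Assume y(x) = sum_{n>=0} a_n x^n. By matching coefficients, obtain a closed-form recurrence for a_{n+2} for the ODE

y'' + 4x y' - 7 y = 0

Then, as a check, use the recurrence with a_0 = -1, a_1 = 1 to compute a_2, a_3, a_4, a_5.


Substitute y = sum_n a_n x^n.
y''(x) has coefficient (n+2)(n+1) a_{n+2} at x^n;
4 x y'(x) has coefficient 4 n a_n at x^n (shift);
-7 y(x) has coefficient -7 a_n at x^n.
Matching x^n: (n+2)(n+1) a_{n+2} + (4n - 7) a_n = 0.
Thus a_{n+2} = (-4n + 7) / ((n+1)(n+2)) * a_n.

Check with a_0 = -1, a_1 = 1 (apply the recurrence for n = 0, 1, 2, 3): a_0 = -1, a_1 = 1, a_2 = -7/2, a_3 = 1/2, a_4 = 7/24, a_5 = -1/8.

a_(n+2) = (-4n + 7) / ((n+1)(n+2)) * a_n; check: a_0 = -1, a_1 = 1, a_2 = -7/2, a_3 = 1/2, a_4 = 7/24, a_5 = -1/8


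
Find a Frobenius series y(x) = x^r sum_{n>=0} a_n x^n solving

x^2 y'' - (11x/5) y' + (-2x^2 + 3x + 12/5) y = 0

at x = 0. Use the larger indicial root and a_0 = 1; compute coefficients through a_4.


Write in Frobenius form y'' + (p(x)/x) y' + (q(x)/x^2) y = 0:
  p(x) = -11/5,  q(x) = -2x^2 + 3x + 12/5.
Indicial equation: r(r-1) + (-11/5) r + (12/5) = 0 -> roots r_1 = 2, r_2 = 6/5.
Take r = r_1 = 2. Let y(x) = x^r sum_{n>=0} a_n x^n with a_0 = 1.
Substitute y = x^r sum a_n x^n and match x^{r+n}. The recurrence is
  D(n) a_n + 3 a_{n-1} - 2 a_{n-2} = 0,  where D(n) = (r+n)(r+n-1) + (-11/5)(r+n) + (12/5).
  a_n = [-3 a_{n-1} + 2 a_{n-2}] / D(n).
Since the indicial polynomial factors as (r - r_1)(r - r_2), D(n) = (r_1 + n - r_1)(r_1 + n - r_2) = n(n + 4/5).
Evaluating step by step (a_0 = 1):
  n = 1: D(1) = 1(1 + 4/5) = 9/5; numerator = -3(1) = -3; a_1 = (-3)/(9/5) = -5/3
  n = 2: D(2) = 2(2 + 4/5) = 28/5; numerator = -3(-5/3) + 2(1) = 7; a_2 = (7)/(28/5) = 5/4
  n = 3: D(3) = 3(3 + 4/5) = 57/5; numerator = -3(5/4) + 2(-5/3) = -85/12; a_3 = (-85/12)/(57/5) = -425/684
  n = 4: D(4) = 4(4 + 4/5) = 96/5; numerator = -3(-425/684) + 2(5/4) = 995/228; a_4 = (995/228)/(96/5) = 4975/21888

r = 2; a_0 = 1; a_1 = -5/3; a_2 = 5/4; a_3 = -425/684; a_4 = 4975/21888


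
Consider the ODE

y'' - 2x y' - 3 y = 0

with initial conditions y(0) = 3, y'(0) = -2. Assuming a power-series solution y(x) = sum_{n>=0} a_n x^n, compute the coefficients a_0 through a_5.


Ansatz: y(x) = sum_{n>=0} a_n x^n, so y'(x) = sum_{n>=1} n a_n x^(n-1) and y''(x) = sum_{n>=2} n(n-1) a_n x^(n-2).
Substitute into P(x) y'' + Q(x) y' + R(x) y = 0 with P(x) = 1, Q(x) = -2x, R(x) = -3, and match powers of x.
Initial conditions: a_0 = 3, a_1 = -2.
Setting the coefficient of each power of x to zero and solving order by order (substituting the coefficients already found):
  x^0: 2 a_2 - 3 a_0 = 0  ->  2 a_2 = 3 a_0 = 9  ->  a_2 = 9/2
  x^1: 6 a_3 - 5 a_1 = 0  ->  6 a_3 = 5 a_1 = -10  ->  a_3 = -5/3
  x^2: 12 a_4 - 7 a_2 = 0  ->  12 a_4 = 7 a_2 = 63/2  ->  a_4 = 21/8
  x^3: 20 a_5 - 9 a_3 = 0  ->  20 a_5 = 9 a_3 = -15  ->  a_5 = -3/4
Truncated series: y(x) = 3 - 2 x + (9/2) x^2 - (5/3) x^3 + (21/8) x^4 - (3/4) x^5 + O(x^6).

a_0 = 3; a_1 = -2; a_2 = 9/2; a_3 = -5/3; a_4 = 21/8; a_5 = -3/4


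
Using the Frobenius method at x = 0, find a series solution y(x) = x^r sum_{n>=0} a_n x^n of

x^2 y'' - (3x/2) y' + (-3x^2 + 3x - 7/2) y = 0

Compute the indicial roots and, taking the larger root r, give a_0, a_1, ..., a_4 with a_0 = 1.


Write in Frobenius form y'' + (p(x)/x) y' + (q(x)/x^2) y = 0:
  p(x) = -3/2,  q(x) = -3x^2 + 3x - 7/2.
Indicial equation: r(r-1) + (-3/2) r + (-7/2) = 0 -> roots r_1 = 7/2, r_2 = -1.
Take r = r_1 = 7/2. Let y(x) = x^r sum_{n>=0} a_n x^n with a_0 = 1.
Substitute y = x^r sum a_n x^n and match x^{r+n}. The recurrence is
  D(n) a_n + 3 a_{n-1} - 3 a_{n-2} = 0,  where D(n) = (r+n)(r+n-1) + (-3/2)(r+n) + (-7/2).
  a_n = [-3 a_{n-1} + 3 a_{n-2}] / D(n).
Since the indicial polynomial factors as (r - r_1)(r - r_2), D(n) = (r_1 + n - r_1)(r_1 + n - r_2) = n(n + 9/2).
Evaluating step by step (a_0 = 1):
  n = 1: D(1) = 1(1 + 9/2) = 11/2; numerator = -3(1) = -3; a_1 = (-3)/(11/2) = -6/11
  n = 2: D(2) = 2(2 + 9/2) = 13; numerator = -3(-6/11) + 3(1) = 51/11; a_2 = (51/11)/(13) = 51/143
  n = 3: D(3) = 3(3 + 9/2) = 45/2; numerator = -3(51/143) + 3(-6/11) = -387/143; a_3 = (-387/143)/(45/2) = -86/715
  n = 4: D(4) = 4(4 + 9/2) = 34; numerator = -3(-86/715) + 3(51/143) = 93/65; a_4 = (93/65)/(34) = 93/2210

r = 7/2; a_0 = 1; a_1 = -6/11; a_2 = 51/143; a_3 = -86/715; a_4 = 93/2210


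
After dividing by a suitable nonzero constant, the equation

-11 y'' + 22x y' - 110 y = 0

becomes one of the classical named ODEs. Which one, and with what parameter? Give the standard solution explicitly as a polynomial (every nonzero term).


All three coefficients share the factor -11; dividing through by -11 gives  y'' - 2x y' + 10 y = 0.
This matches the Hermite equation y'' - 2x y' + 2n y = 0 with 2n = 10, so n = 5; the polynomial solution is H_5(x).
With y = sum_k a_k x^k, matching x^k gives (k+2)(k+1) a_{k+2} = 2(k - n) a_k = 2(k - 5) a_k. The right side vanishes at k = 5, so the series with the parity of 5 terminates at degree 5.
Standard normalization: leading coefficient of H_n is 2^n, so a_5 = 2^5 = 32. Work downward with a_k = (k+1)(k+2) a_{k+2} / (2(k - n)):
  a_3 = (4)(5)(32) / (2(3 - 5)) = 640/(-4) = -160
  a_1 = (2)(3)(-160) / (2(1 - 5)) = -960/(-8) = 120
Hence H_5(x) = 32 x^5 - 160 x^3 + 120 x.

H_5(x); series = 32 x^5 - 160 x^3 + 120 x


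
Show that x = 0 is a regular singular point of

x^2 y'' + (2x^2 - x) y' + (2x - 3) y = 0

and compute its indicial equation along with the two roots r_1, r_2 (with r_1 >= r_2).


Divide by x^2 to reach normal form y'' + P_1(x) y' + P_2(x) y = 0 with P_1(x) = 2 - 1/x and P_2(x) = 2/x - 3/x^2.
x = 0 is a singular point because the y'-coefficient 2 - 1/x has a pole at x = 0 and the y-coefficient 2/x - 3/x^2 has a pole at x = 0.
It is a regular singular point because x P_1(x) = p(x) = 2x - 1 and x^2 P_2(x) = q(x) = 2x - 3 are polynomials, hence analytic at x = 0.
p(0) = -1,  q(0) = -3.
Indicial equation: r(r-1) + p(0) r + q(0) = 0, i.e. r^2 + (p(0) - 1) r + q(0) = 0, i.e. r^2 - 2 r - 3 = 0.
Discriminant: (-2)^2 - 4(-3) = 16, so r = (2 ± 4)/2.
Solving: r_1 = 3, r_2 = -1.

indicial: r^2 - 2 r - 3 = 0; roots r_1 = 3, r_2 = -1


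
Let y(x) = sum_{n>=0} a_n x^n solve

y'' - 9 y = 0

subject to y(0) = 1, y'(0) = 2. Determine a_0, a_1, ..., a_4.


Ansatz: y(x) = sum_{n>=0} a_n x^n, so y'(x) = sum_{n>=1} n a_n x^(n-1) and y''(x) = sum_{n>=2} n(n-1) a_n x^(n-2).
Substitute into P(x) y'' + Q(x) y' + R(x) y = 0 with P(x) = 1, Q(x) = 0, R(x) = -9, and match powers of x.
Initial conditions: a_0 = 1, a_1 = 2.
Setting the coefficient of each power of x to zero and solving order by order (substituting the coefficients already found):
  x^0: 2 a_2 - 9 a_0 = 0  ->  2 a_2 = 9 a_0 = 9  ->  a_2 = 9/2
  x^1: 6 a_3 - 9 a_1 = 0  ->  6 a_3 = 9 a_1 = 18  ->  a_3 = 3
  x^2: 12 a_4 - 9 a_2 = 0  ->  12 a_4 = 9 a_2 = 81/2  ->  a_4 = 27/8
Truncated series: y(x) = 1 + 2 x + (9/2) x^2 + 3 x^3 + (27/8) x^4 + O(x^5).

a_0 = 1; a_1 = 2; a_2 = 9/2; a_3 = 3; a_4 = 27/8


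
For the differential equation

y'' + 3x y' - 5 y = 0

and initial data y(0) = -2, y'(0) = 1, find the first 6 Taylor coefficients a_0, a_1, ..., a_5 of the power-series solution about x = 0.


Ansatz: y(x) = sum_{n>=0} a_n x^n, so y'(x) = sum_{n>=1} n a_n x^(n-1) and y''(x) = sum_{n>=2} n(n-1) a_n x^(n-2).
Substitute into P(x) y'' + Q(x) y' + R(x) y = 0 with P(x) = 1, Q(x) = 3x, R(x) = -5, and match powers of x.
Initial conditions: a_0 = -2, a_1 = 1.
Setting the coefficient of each power of x to zero and solving order by order (substituting the coefficients already found):
  x^0: 2 a_2 - 5 a_0 = 0  ->  2 a_2 = 5 a_0 = -10  ->  a_2 = -5
  x^1: 6 a_3 - 2 a_1 = 0  ->  6 a_3 = 2 a_1 = 2  ->  a_3 = 1/3
  x^2: 12 a_4 + a_2 = 0  ->  12 a_4 = -a_2 = 5  ->  a_4 = 5/12
  x^3: 20 a_5 + 4 a_3 = 0  ->  20 a_5 = -4 a_3 = -4/3  ->  a_5 = -1/15
Truncated series: y(x) = -2 + x - 5 x^2 + (1/3) x^3 + (5/12) x^4 - (1/15) x^5 + O(x^6).

a_0 = -2; a_1 = 1; a_2 = -5; a_3 = 1/3; a_4 = 5/12; a_5 = -1/15


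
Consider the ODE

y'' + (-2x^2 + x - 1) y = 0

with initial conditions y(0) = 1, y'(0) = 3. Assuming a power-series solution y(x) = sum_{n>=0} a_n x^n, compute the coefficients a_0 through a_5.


Ansatz: y(x) = sum_{n>=0} a_n x^n, so y'(x) = sum_{n>=1} n a_n x^(n-1) and y''(x) = sum_{n>=2} n(n-1) a_n x^(n-2).
Substitute into P(x) y'' + Q(x) y' + R(x) y = 0 with P(x) = 1, Q(x) = 0, R(x) = -2x^2 + x - 1, and match powers of x.
Initial conditions: a_0 = 1, a_1 = 3.
Setting the coefficient of each power of x to zero and solving order by order (substituting the coefficients already found):
  x^0: 2 a_2 - a_0 = 0  ->  2 a_2 = a_0 = 1  ->  a_2 = 1/2
  x^1: 6 a_3 - a_1 + a_0 = 0  ->  6 a_3 = a_1 - a_0 = 2  ->  a_3 = 1/3
  x^2: 12 a_4 - a_2 + a_1 - 2 a_0 = 0  ->  12 a_4 = a_2 - a_1 + 2 a_0 = -1/2  ->  a_4 = -1/24
  x^3: 20 a_5 - a_3 + a_2 - 2 a_1 = 0  ->  20 a_5 = a_3 - a_2 + 2 a_1 = 35/6  ->  a_5 = 7/24
Truncated series: y(x) = 1 + 3 x + (1/2) x^2 + (1/3) x^3 - (1/24) x^4 + (7/24) x^5 + O(x^6).

a_0 = 1; a_1 = 3; a_2 = 1/2; a_3 = 1/3; a_4 = -1/24; a_5 = 7/24


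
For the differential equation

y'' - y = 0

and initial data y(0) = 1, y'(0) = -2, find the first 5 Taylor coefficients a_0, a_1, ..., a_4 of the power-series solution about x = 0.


Ansatz: y(x) = sum_{n>=0} a_n x^n, so y'(x) = sum_{n>=1} n a_n x^(n-1) and y''(x) = sum_{n>=2} n(n-1) a_n x^(n-2).
Substitute into P(x) y'' + Q(x) y' + R(x) y = 0 with P(x) = 1, Q(x) = 0, R(x) = -1, and match powers of x.
Initial conditions: a_0 = 1, a_1 = -2.
Setting the coefficient of each power of x to zero and solving order by order (substituting the coefficients already found):
  x^0: 2 a_2 - a_0 = 0  ->  2 a_2 = a_0 = 1  ->  a_2 = 1/2
  x^1: 6 a_3 - a_1 = 0  ->  6 a_3 = a_1 = -2  ->  a_3 = -1/3
  x^2: 12 a_4 - a_2 = 0  ->  12 a_4 = a_2 = 1/2  ->  a_4 = 1/24
Truncated series: y(x) = 1 - 2 x + (1/2) x^2 - (1/3) x^3 + (1/24) x^4 + O(x^5).

a_0 = 1; a_1 = -2; a_2 = 1/2; a_3 = -1/3; a_4 = 1/24


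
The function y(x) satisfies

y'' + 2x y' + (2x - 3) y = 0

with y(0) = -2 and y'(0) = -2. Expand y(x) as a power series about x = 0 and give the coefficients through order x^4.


Ansatz: y(x) = sum_{n>=0} a_n x^n, so y'(x) = sum_{n>=1} n a_n x^(n-1) and y''(x) = sum_{n>=2} n(n-1) a_n x^(n-2).
Substitute into P(x) y'' + Q(x) y' + R(x) y = 0 with P(x) = 1, Q(x) = 2x, R(x) = 2x - 3, and match powers of x.
Initial conditions: a_0 = -2, a_1 = -2.
Setting the coefficient of each power of x to zero and solving order by order (substituting the coefficients already found):
  x^0: 2 a_2 - 3 a_0 = 0  ->  2 a_2 = 3 a_0 = -6  ->  a_2 = -3
  x^1: 6 a_3 - a_1 + 2 a_0 = 0  ->  6 a_3 = a_1 - 2 a_0 = 2  ->  a_3 = 1/3
  x^2: 12 a_4 + a_2 + 2 a_1 = 0  ->  12 a_4 = -a_2 - 2 a_1 = 7  ->  a_4 = 7/12
Truncated series: y(x) = -2 - 2 x - 3 x^2 + (1/3) x^3 + (7/12) x^4 + O(x^5).

a_0 = -2; a_1 = -2; a_2 = -3; a_3 = 1/3; a_4 = 7/12


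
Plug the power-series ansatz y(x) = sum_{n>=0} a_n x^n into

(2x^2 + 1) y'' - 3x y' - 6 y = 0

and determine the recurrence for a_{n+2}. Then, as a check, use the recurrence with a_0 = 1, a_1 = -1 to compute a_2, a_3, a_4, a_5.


Substitute y = sum_n a_n x^n.
(1 + 2 x^2) y'' contributes (n+2)(n+1) a_{n+2} + 2 n(n-1) a_n at x^n.
-3 x y'(x) contributes -3 n a_n at x^n.
-6 y(x) contributes -6 a_n at x^n.
Matching x^n: (n+2)(n+1) a_{n+2} + (2 n(n-1) - 3 n - 6) a_n = 0.
Thus a_{n+2} = (-2 n(n-1) + 3 n + 6) / ((n+1)(n+2)) * a_n.

Check with a_0 = 1, a_1 = -1 (apply the recurrence for n = 0, 1, 2, 3): a_0 = 1, a_1 = -1, a_2 = 3, a_3 = -3/2, a_4 = 2, a_5 = -9/40.

a_(n+2) = (-2 n(n-1) + 3 n + 6) / ((n+1)(n+2)) * a_n; check: a_0 = 1, a_1 = -1, a_2 = 3, a_3 = -3/2, a_4 = 2, a_5 = -9/40


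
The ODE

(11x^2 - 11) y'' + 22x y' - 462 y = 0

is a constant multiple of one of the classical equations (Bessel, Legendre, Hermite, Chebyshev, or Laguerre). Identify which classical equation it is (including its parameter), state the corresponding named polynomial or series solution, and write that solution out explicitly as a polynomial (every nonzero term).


All three coefficients share the factor -11; dividing through by -11 gives  (1 - x^2) y'' - 2x y' + 42 y = 0.
This matches the Legendre equation (1 - x^2) y'' - 2x y' + n(n+1) y = 0 (note the -2x y' term) with n(n+1) = 42, so n = 6; the polynomial solution is P_6(x).
With y = sum_k a_k x^k, matching x^k gives (k+2)(k+1) a_{k+2} = [k(k+1) - n(n+1)] a_k = (k - 6)(k + 7) a_k. The right side vanishes at k = 6, so the series with the parity of 6 terminates at degree 6.
Standard normalization (P_n(1) = 1): leading coefficient (2n)!/(2^n (n!)^2) = 479001600/(64*518400) = 231/16, so a_6 = 231/16. Work downward with a_k = (k+1)(k+2) a_{k+2} / ((k - 6)(k + 7)):
  a_4 = (5)(6)(231/16) / ((4 - 6)(4 + 7)) = (3465/8)/(-22) = -315/16
  a_2 = (3)(4)(-315/16) / ((2 - 6)(2 + 7)) = (-945/4)/(-36) = 105/16
  a_0 = (1)(2)(105/16) / ((0 - 6)(0 + 7)) = (105/8)/(-42) = -5/16
Hence P_6(x) = 231 x^6/16 - 315 x^4/16 + 105 x^2/16 - 5/16.

P_6(x); series = 231 x^6/16 - 315 x^4/16 + 105 x^2/16 - 5/16


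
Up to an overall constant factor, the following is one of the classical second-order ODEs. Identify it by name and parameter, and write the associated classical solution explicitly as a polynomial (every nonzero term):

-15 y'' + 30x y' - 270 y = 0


All three coefficients share the factor -15; dividing through by -15 gives  y'' - 2x y' + 18 y = 0.
This matches the Hermite equation y'' - 2x y' + 2n y = 0 with 2n = 18, so n = 9; the polynomial solution is H_9(x).
With y = sum_k a_k x^k, matching x^k gives (k+2)(k+1) a_{k+2} = 2(k - n) a_k = 2(k - 9) a_k. The right side vanishes at k = 9, so the series with the parity of 9 terminates at degree 9.
Standard normalization: leading coefficient of H_n is 2^n, so a_9 = 2^9 = 512. Work downward with a_k = (k+1)(k+2) a_{k+2} / (2(k - n)):
  a_7 = (8)(9)(512) / (2(7 - 9)) = 36864/(-4) = -9216
  a_5 = (6)(7)(-9216) / (2(5 - 9)) = -387072/(-8) = 48384
  a_3 = (4)(5)(48384) / (2(3 - 9)) = 967680/(-12) = -80640
  a_1 = (2)(3)(-80640) / (2(1 - 9)) = -483840/(-16) = 30240
Hence H_9(x) = 512 x^9 - 9216 x^7 + 48384 x^5 - 80640 x^3 + 30240 x.

H_9(x); series = 512 x^9 - 9216 x^7 + 48384 x^5 - 80640 x^3 + 30240 x


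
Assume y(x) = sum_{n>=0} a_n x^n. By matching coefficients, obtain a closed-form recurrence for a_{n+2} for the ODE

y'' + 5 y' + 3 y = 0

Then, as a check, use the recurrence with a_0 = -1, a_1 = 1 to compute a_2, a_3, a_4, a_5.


Substitute y = sum_n a_n x^n.
y''(x) has coefficient (n+2)(n+1) a_{n+2} at x^n;
5 y'(x) has coefficient 5 (n+1) a_{n+1} at x^n;
3 y(x) has coefficient 3 a_n at x^n.
Matching x^n: (n+2)(n+1) a_{n+2} + 5 (n+1) a_{n+1} + 3 a_n = 0.
Thus a_{n+2} = [-5 (n+1) a_{n+1} - 3 a_n] / ((n+1)(n+2)).

Check with a_0 = -1, a_1 = 1 (apply the recurrence for n = 0, 1, 2, 3): a_0 = -1, a_1 = 1, a_2 = -1, a_3 = 7/6, a_4 = -29/24, a_5 = 31/30.

a_(n+2) = [-5 (n+1) a_(n+1) - 3 a_n] / ((n+1)(n+2)); check: a_0 = -1, a_1 = 1, a_2 = -1, a_3 = 7/6, a_4 = -29/24, a_5 = 31/30


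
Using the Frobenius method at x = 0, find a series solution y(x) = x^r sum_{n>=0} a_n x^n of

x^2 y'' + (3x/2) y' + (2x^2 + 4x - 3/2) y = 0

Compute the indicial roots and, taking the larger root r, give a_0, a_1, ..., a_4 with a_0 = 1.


Write in Frobenius form y'' + (p(x)/x) y' + (q(x)/x^2) y = 0:
  p(x) = 3/2,  q(x) = 2x^2 + 4x - 3/2.
Indicial equation: r(r-1) + (3/2) r + (-3/2) = 0 -> roots r_1 = 1, r_2 = -3/2.
Take r = r_1 = 1. Let y(x) = x^r sum_{n>=0} a_n x^n with a_0 = 1.
Substitute y = x^r sum a_n x^n and match x^{r+n}. The recurrence is
  D(n) a_n + 4 a_{n-1} + 2 a_{n-2} = 0,  where D(n) = (r+n)(r+n-1) + (3/2)(r+n) + (-3/2).
  a_n = [-4 a_{n-1} - 2 a_{n-2}] / D(n).
Since the indicial polynomial factors as (r - r_1)(r - r_2), D(n) = (r_1 + n - r_1)(r_1 + n - r_2) = n(n + 5/2).
Evaluating step by step (a_0 = 1):
  n = 1: D(1) = 1(1 + 5/2) = 7/2; numerator = -4(1) = -4; a_1 = (-4)/(7/2) = -8/7
  n = 2: D(2) = 2(2 + 5/2) = 9; numerator = -4(-8/7) - 2(1) = 18/7; a_2 = (18/7)/(9) = 2/7
  n = 3: D(3) = 3(3 + 5/2) = 33/2; numerator = -4(2/7) - 2(-8/7) = 8/7; a_3 = (8/7)/(33/2) = 16/231
  n = 4: D(4) = 4(4 + 5/2) = 26; numerator = -4(16/231) - 2(2/7) = -28/33; a_4 = (-28/33)/(26) = -14/429

r = 1; a_0 = 1; a_1 = -8/7; a_2 = 2/7; a_3 = 16/231; a_4 = -14/429


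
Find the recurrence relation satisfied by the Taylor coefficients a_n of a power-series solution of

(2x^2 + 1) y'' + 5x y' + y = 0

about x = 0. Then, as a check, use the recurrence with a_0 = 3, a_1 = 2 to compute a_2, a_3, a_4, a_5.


Substitute y = sum_n a_n x^n.
(1 + 2 x^2) y'' contributes (n+2)(n+1) a_{n+2} + 2 n(n-1) a_n at x^n.
5 x y'(x) contributes 5 n a_n at x^n.
y(x) contributes 1 a_n at x^n.
Matching x^n: (n+2)(n+1) a_{n+2} + (2 n(n-1) + 5 n + 1) a_n = 0.
Thus a_{n+2} = (-2 n(n-1) - 5 n - 1) / ((n+1)(n+2)) * a_n.

Check with a_0 = 3, a_1 = 2 (apply the recurrence for n = 0, 1, 2, 3): a_0 = 3, a_1 = 2, a_2 = -3/2, a_3 = -2, a_4 = 15/8, a_5 = 14/5.

a_(n+2) = (-2 n(n-1) - 5 n - 1) / ((n+1)(n+2)) * a_n; check: a_0 = 3, a_1 = 2, a_2 = -3/2, a_3 = -2, a_4 = 15/8, a_5 = 14/5


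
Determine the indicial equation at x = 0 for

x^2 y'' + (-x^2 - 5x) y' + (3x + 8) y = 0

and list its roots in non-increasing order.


Divide by x^2 to reach normal form y'' + P_1(x) y' + P_2(x) y = 0 with P_1(x) = -1 - 5/x and P_2(x) = 3/x + 8/x^2.
x = 0 is a singular point because the y'-coefficient -1 - 5/x has a pole at x = 0 and the y-coefficient 3/x + 8/x^2 has a pole at x = 0.
It is a regular singular point because x P_1(x) = p(x) = -x - 5 and x^2 P_2(x) = q(x) = 3x + 8 are polynomials, hence analytic at x = 0.
p(0) = -5,  q(0) = 8.
Indicial equation: r(r-1) + p(0) r + q(0) = 0, i.e. r^2 + (p(0) - 1) r + q(0) = 0, i.e. r^2 - 6 r + 8 = 0.
Discriminant: (-6)^2 - 4(8) = 4, so r = (6 ± 2)/2.
Solving: r_1 = 4, r_2 = 2.

indicial: r^2 - 6 r + 8 = 0; roots r_1 = 4, r_2 = 2


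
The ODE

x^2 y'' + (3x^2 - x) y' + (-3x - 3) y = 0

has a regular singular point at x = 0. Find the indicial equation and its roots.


Divide by x^2 to reach normal form y'' + P_1(x) y' + P_2(x) y = 0 with P_1(x) = 3 - 1/x and P_2(x) = -3/x - 3/x^2.
x = 0 is a singular point because the y'-coefficient 3 - 1/x has a pole at x = 0 and the y-coefficient -3/x - 3/x^2 has a pole at x = 0.
It is a regular singular point because x P_1(x) = p(x) = 3x - 1 and x^2 P_2(x) = q(x) = -3x - 3 are polynomials, hence analytic at x = 0.
p(0) = -1,  q(0) = -3.
Indicial equation: r(r-1) + p(0) r + q(0) = 0, i.e. r^2 + (p(0) - 1) r + q(0) = 0, i.e. r^2 - 2 r - 3 = 0.
Discriminant: (-2)^2 - 4(-3) = 16, so r = (2 ± 4)/2.
Solving: r_1 = 3, r_2 = -1.

indicial: r^2 - 2 r - 3 = 0; roots r_1 = 3, r_2 = -1


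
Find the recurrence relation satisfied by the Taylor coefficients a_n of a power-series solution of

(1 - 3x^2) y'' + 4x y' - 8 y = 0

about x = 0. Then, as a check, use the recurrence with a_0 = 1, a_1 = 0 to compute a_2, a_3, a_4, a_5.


Substitute y = sum_n a_n x^n.
(1 - 3 x^2) y'' contributes (n+2)(n+1) a_{n+2} - 3 n(n-1) a_n at x^n.
4 x y'(x) contributes 4 n a_n at x^n.
-8 y(x) contributes -8 a_n at x^n.
Matching x^n: (n+2)(n+1) a_{n+2} + (-3 n(n-1) + 4 n - 8) a_n = 0.
Thus a_{n+2} = (3 n(n-1) - 4 n + 8) / ((n+1)(n+2)) * a_n.

Check with a_0 = 1, a_1 = 0 (apply the recurrence for n = 0, 1, 2, 3): a_0 = 1, a_1 = 0, a_2 = 4, a_3 = 0, a_4 = 2, a_5 = 0.

a_(n+2) = (3 n(n-1) - 4 n + 8) / ((n+1)(n+2)) * a_n; check: a_0 = 1, a_1 = 0, a_2 = 4, a_3 = 0, a_4 = 2, a_5 = 0


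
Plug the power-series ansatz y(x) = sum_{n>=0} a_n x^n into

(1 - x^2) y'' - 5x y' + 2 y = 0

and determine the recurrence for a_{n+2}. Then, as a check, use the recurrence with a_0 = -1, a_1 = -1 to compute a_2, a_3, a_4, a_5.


Substitute y = sum_n a_n x^n.
(1 - 1 x^2) y'' contributes (n+2)(n+1) a_{n+2} - n(n-1) a_n at x^n.
-5 x y'(x) contributes -5 n a_n at x^n.
2 y(x) contributes 2 a_n at x^n.
Matching x^n: (n+2)(n+1) a_{n+2} + (-n(n-1) - 5 n + 2) a_n = 0.
Thus a_{n+2} = (n(n-1) + 5 n - 2) / ((n+1)(n+2)) * a_n.

Check with a_0 = -1, a_1 = -1 (apply the recurrence for n = 0, 1, 2, 3): a_0 = -1, a_1 = -1, a_2 = 1, a_3 = -1/2, a_4 = 5/6, a_5 = -19/40.

a_(n+2) = (n(n-1) + 5 n - 2) / ((n+1)(n+2)) * a_n; check: a_0 = -1, a_1 = -1, a_2 = 1, a_3 = -1/2, a_4 = 5/6, a_5 = -19/40


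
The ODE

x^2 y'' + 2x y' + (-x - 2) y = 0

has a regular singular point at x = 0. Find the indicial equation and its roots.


Divide by x^2 to reach normal form y'' + P_1(x) y' + P_2(x) y = 0 with P_1(x) = 2/x and P_2(x) = -1/x - 2/x^2.
x = 0 is a singular point because the y'-coefficient 2/x has a pole at x = 0 and the y-coefficient -1/x - 2/x^2 has a pole at x = 0.
It is a regular singular point because x P_1(x) = p(x) = 2 and x^2 P_2(x) = q(x) = -x - 2 are polynomials, hence analytic at x = 0.
p(0) = 2,  q(0) = -2.
Indicial equation: r(r-1) + p(0) r + q(0) = 0, i.e. r^2 + (p(0) - 1) r + q(0) = 0, i.e. r^2 + 1 r - 2 = 0.
Discriminant: (1)^2 - 4(-2) = 9, so r = (-1 ± 3)/2.
Solving: r_1 = 1, r_2 = -2.

indicial: r^2 + 1 r - 2 = 0; roots r_1 = 1, r_2 = -2


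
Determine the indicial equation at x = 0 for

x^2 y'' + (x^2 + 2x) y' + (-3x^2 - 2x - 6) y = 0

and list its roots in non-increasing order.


Divide by x^2 to reach normal form y'' + P_1(x) y' + P_2(x) y = 0 with P_1(x) = 1 + 2/x and P_2(x) = -3 - 2/x - 6/x^2.
x = 0 is a singular point because the y'-coefficient 1 + 2/x has a pole at x = 0 and the y-coefficient -3 - 2/x - 6/x^2 has a pole at x = 0.
It is a regular singular point because x P_1(x) = p(x) = x + 2 and x^2 P_2(x) = q(x) = -3x^2 - 2x - 6 are polynomials, hence analytic at x = 0.
p(0) = 2,  q(0) = -6.
Indicial equation: r(r-1) + p(0) r + q(0) = 0, i.e. r^2 + (p(0) - 1) r + q(0) = 0, i.e. r^2 + 1 r - 6 = 0.
Discriminant: (1)^2 - 4(-6) = 25, so r = (-1 ± 5)/2.
Solving: r_1 = 2, r_2 = -3.

indicial: r^2 + 1 r - 6 = 0; roots r_1 = 2, r_2 = -3


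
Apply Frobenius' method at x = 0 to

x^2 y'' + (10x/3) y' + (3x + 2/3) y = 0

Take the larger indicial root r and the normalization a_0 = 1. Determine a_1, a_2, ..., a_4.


Write in Frobenius form y'' + (p(x)/x) y' + (q(x)/x^2) y = 0:
  p(x) = 10/3,  q(x) = 3x + 2/3.
Indicial equation: r(r-1) + (10/3) r + (2/3) = 0 -> roots r_1 = -1/3, r_2 = -2.
Take r = r_1 = -1/3. Let y(x) = x^r sum_{n>=0} a_n x^n with a_0 = 1.
Substitute y = x^r sum a_n x^n and match x^{r+n}. The recurrence is
  D(n) a_n + 3 a_{n-1} = 0,  where D(n) = (r+n)(r+n-1) + (10/3)(r+n) + (2/3).
  a_n = -3 / D(n) * a_{n-1}.
Since the indicial polynomial factors as (r - r_1)(r - r_2), D(n) = (r_1 + n - r_1)(r_1 + n - r_2) = n(n + 5/3).
Evaluating step by step (a_0 = 1):
  n = 1: D(1) = 1(1 + 5/3) = 8/3; numerator = -3(1) = -3; a_1 = (-3)/(8/3) = -9/8
  n = 2: D(2) = 2(2 + 5/3) = 22/3; numerator = -3(-9/8) = 27/8; a_2 = (27/8)/(22/3) = 81/176
  n = 3: D(3) = 3(3 + 5/3) = 14; numerator = -3(81/176) = -243/176; a_3 = (-243/176)/(14) = -243/2464
  n = 4: D(4) = 4(4 + 5/3) = 68/3; numerator = -3(-243/2464) = 729/2464; a_4 = (729/2464)/(68/3) = 2187/167552

r = -1/3; a_0 = 1; a_1 = -9/8; a_2 = 81/176; a_3 = -243/2464; a_4 = 2187/167552


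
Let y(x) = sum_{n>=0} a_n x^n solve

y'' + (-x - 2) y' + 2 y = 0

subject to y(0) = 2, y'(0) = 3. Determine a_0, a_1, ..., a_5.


Ansatz: y(x) = sum_{n>=0} a_n x^n, so y'(x) = sum_{n>=1} n a_n x^(n-1) and y''(x) = sum_{n>=2} n(n-1) a_n x^(n-2).
Substitute into P(x) y'' + Q(x) y' + R(x) y = 0 with P(x) = 1, Q(x) = -x - 2, R(x) = 2, and match powers of x.
Initial conditions: a_0 = 2, a_1 = 3.
Setting the coefficient of each power of x to zero and solving order by order (substituting the coefficients already found):
  x^0: 2 a_2 - 2 a_1 + 2 a_0 = 0  ->  2 a_2 = 2 a_1 - 2 a_0 = 2  ->  a_2 = 1
  x^1: 6 a_3 - 4 a_2 + a_1 = 0  ->  6 a_3 = 4 a_2 - a_1 = 1  ->  a_3 = 1/6
  x^2: 12 a_4 - 6 a_3 = 0  ->  12 a_4 = 6 a_3 = 1  ->  a_4 = 1/12
  x^3: 20 a_5 - 8 a_4 - a_3 = 0  ->  20 a_5 = 8 a_4 + a_3 = 5/6  ->  a_5 = 1/24
Truncated series: y(x) = 2 + 3 x + x^2 + (1/6) x^3 + (1/12) x^4 + (1/24) x^5 + O(x^6).

a_0 = 2; a_1 = 3; a_2 = 1; a_3 = 1/6; a_4 = 1/12; a_5 = 1/24


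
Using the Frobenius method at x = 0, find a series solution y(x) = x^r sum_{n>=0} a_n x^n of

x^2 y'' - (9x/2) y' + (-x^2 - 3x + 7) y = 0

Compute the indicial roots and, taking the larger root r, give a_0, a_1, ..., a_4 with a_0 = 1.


Write in Frobenius form y'' + (p(x)/x) y' + (q(x)/x^2) y = 0:
  p(x) = -9/2,  q(x) = -x^2 - 3x + 7.
Indicial equation: r(r-1) + (-9/2) r + (7) = 0 -> roots r_1 = 7/2, r_2 = 2.
Take r = r_1 = 7/2. Let y(x) = x^r sum_{n>=0} a_n x^n with a_0 = 1.
Substitute y = x^r sum a_n x^n and match x^{r+n}. The recurrence is
  D(n) a_n - 3 a_{n-1} - 1 a_{n-2} = 0,  where D(n) = (r+n)(r+n-1) + (-9/2)(r+n) + (7).
  a_n = [3 a_{n-1} + 1 a_{n-2}] / D(n).
Since the indicial polynomial factors as (r - r_1)(r - r_2), D(n) = (r_1 + n - r_1)(r_1 + n - r_2) = n(n + 3/2).
Evaluating step by step (a_0 = 1):
  n = 1: D(1) = 1(1 + 3/2) = 5/2; numerator = 3(1) = 3; a_1 = (3)/(5/2) = 6/5
  n = 2: D(2) = 2(2 + 3/2) = 7; numerator = 3(6/5) + 1(1) = 23/5; a_2 = (23/5)/(7) = 23/35
  n = 3: D(3) = 3(3 + 3/2) = 27/2; numerator = 3(23/35) + 1(6/5) = 111/35; a_3 = (111/35)/(27/2) = 74/315
  n = 4: D(4) = 4(4 + 3/2) = 22; numerator = 3(74/315) + 1(23/35) = 143/105; a_4 = (143/105)/(22) = 13/210

r = 7/2; a_0 = 1; a_1 = 6/5; a_2 = 23/35; a_3 = 74/315; a_4 = 13/210


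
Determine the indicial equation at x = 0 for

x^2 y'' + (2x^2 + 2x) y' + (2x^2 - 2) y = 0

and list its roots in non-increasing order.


Divide by x^2 to reach normal form y'' + P_1(x) y' + P_2(x) y = 0 with P_1(x) = 2 + 2/x and P_2(x) = 2 - 2/x^2.
x = 0 is a singular point because the y'-coefficient 2 + 2/x has a pole at x = 0 and the y-coefficient 2 - 2/x^2 has a pole at x = 0.
It is a regular singular point because x P_1(x) = p(x) = 2x + 2 and x^2 P_2(x) = q(x) = 2x^2 - 2 are polynomials, hence analytic at x = 0.
p(0) = 2,  q(0) = -2.
Indicial equation: r(r-1) + p(0) r + q(0) = 0, i.e. r^2 + (p(0) - 1) r + q(0) = 0, i.e. r^2 + 1 r - 2 = 0.
Discriminant: (1)^2 - 4(-2) = 9, so r = (-1 ± 3)/2.
Solving: r_1 = 1, r_2 = -2.

indicial: r^2 + 1 r - 2 = 0; roots r_1 = 1, r_2 = -2


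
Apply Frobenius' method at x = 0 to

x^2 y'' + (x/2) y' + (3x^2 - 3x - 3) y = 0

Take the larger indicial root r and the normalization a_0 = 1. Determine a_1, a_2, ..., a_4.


Write in Frobenius form y'' + (p(x)/x) y' + (q(x)/x^2) y = 0:
  p(x) = 1/2,  q(x) = 3x^2 - 3x - 3.
Indicial equation: r(r-1) + (1/2) r + (-3) = 0 -> roots r_1 = 2, r_2 = -3/2.
Take r = r_1 = 2. Let y(x) = x^r sum_{n>=0} a_n x^n with a_0 = 1.
Substitute y = x^r sum a_n x^n and match x^{r+n}. The recurrence is
  D(n) a_n - 3 a_{n-1} + 3 a_{n-2} = 0,  where D(n) = (r+n)(r+n-1) + (1/2)(r+n) + (-3).
  a_n = [3 a_{n-1} - 3 a_{n-2}] / D(n).
Since the indicial polynomial factors as (r - r_1)(r - r_2), D(n) = (r_1 + n - r_1)(r_1 + n - r_2) = n(n + 7/2).
Evaluating step by step (a_0 = 1):
  n = 1: D(1) = 1(1 + 7/2) = 9/2; numerator = 3(1) = 3; a_1 = (3)/(9/2) = 2/3
  n = 2: D(2) = 2(2 + 7/2) = 11; numerator = 3(2/3) - 3(1) = -1; a_2 = (-1)/(11) = -1/11
  n = 3: D(3) = 3(3 + 7/2) = 39/2; numerator = 3(-1/11) - 3(2/3) = -25/11; a_3 = (-25/11)/(39/2) = -50/429
  n = 4: D(4) = 4(4 + 7/2) = 30; numerator = 3(-50/429) - 3(-1/11) = -1/13; a_4 = (-1/13)/(30) = -1/390

r = 2; a_0 = 1; a_1 = 2/3; a_2 = -1/11; a_3 = -50/429; a_4 = -1/390


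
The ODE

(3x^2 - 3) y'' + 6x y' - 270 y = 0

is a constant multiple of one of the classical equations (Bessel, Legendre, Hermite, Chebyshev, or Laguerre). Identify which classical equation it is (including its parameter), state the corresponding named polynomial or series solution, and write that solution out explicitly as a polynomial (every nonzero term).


All three coefficients share the factor -3; dividing through by -3 gives  (1 - x^2) y'' - 2x y' + 90 y = 0.
This matches the Legendre equation (1 - x^2) y'' - 2x y' + n(n+1) y = 0 (note the -2x y' term) with n(n+1) = 90, so n = 9; the polynomial solution is P_9(x).
With y = sum_k a_k x^k, matching x^k gives (k+2)(k+1) a_{k+2} = [k(k+1) - n(n+1)] a_k = (k - 9)(k + 10) a_k. The right side vanishes at k = 9, so the series with the parity of 9 terminates at degree 9.
Standard normalization (P_n(1) = 1): leading coefficient (2n)!/(2^n (n!)^2) = 6402373705728000/(512*131681894400) = 12155/128, so a_9 = 12155/128. Work downward with a_k = (k+1)(k+2) a_{k+2} / ((k - 9)(k + 10)):
  a_7 = (8)(9)(12155/128) / ((7 - 9)(7 + 10)) = (109395/16)/(-34) = -6435/32
  a_5 = (6)(7)(-6435/32) / ((5 - 9)(5 + 10)) = (-135135/16)/(-60) = 9009/64
  a_3 = (4)(5)(9009/64) / ((3 - 9)(3 + 10)) = (45045/16)/(-78) = -1155/32
  a_1 = (2)(3)(-1155/32) / ((1 - 9)(1 + 10)) = (-3465/16)/(-88) = 315/128
Hence P_9(x) = 12155 x^9/128 - 6435 x^7/32 + 9009 x^5/64 - 1155 x^3/32 + 315 x/128.

P_9(x); series = 12155 x^9/128 - 6435 x^7/32 + 9009 x^5/64 - 1155 x^3/32 + 315 x/128


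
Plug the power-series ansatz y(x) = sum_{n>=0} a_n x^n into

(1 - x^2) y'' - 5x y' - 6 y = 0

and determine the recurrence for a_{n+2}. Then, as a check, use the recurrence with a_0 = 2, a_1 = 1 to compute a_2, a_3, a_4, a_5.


Substitute y = sum_n a_n x^n.
(1 - 1 x^2) y'' contributes (n+2)(n+1) a_{n+2} - n(n-1) a_n at x^n.
-5 x y'(x) contributes -5 n a_n at x^n.
-6 y(x) contributes -6 a_n at x^n.
Matching x^n: (n+2)(n+1) a_{n+2} + (-n(n-1) - 5 n - 6) a_n = 0.
Thus a_{n+2} = (n(n-1) + 5 n + 6) / ((n+1)(n+2)) * a_n.

Check with a_0 = 2, a_1 = 1 (apply the recurrence for n = 0, 1, 2, 3): a_0 = 2, a_1 = 1, a_2 = 6, a_3 = 11/6, a_4 = 9, a_5 = 99/40.

a_(n+2) = (n(n-1) + 5 n + 6) / ((n+1)(n+2)) * a_n; check: a_0 = 2, a_1 = 1, a_2 = 6, a_3 = 11/6, a_4 = 9, a_5 = 99/40


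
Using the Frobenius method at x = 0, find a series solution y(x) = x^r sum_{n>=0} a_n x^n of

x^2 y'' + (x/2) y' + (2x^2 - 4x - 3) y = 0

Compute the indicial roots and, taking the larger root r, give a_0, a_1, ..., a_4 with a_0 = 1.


Write in Frobenius form y'' + (p(x)/x) y' + (q(x)/x^2) y = 0:
  p(x) = 1/2,  q(x) = 2x^2 - 4x - 3.
Indicial equation: r(r-1) + (1/2) r + (-3) = 0 -> roots r_1 = 2, r_2 = -3/2.
Take r = r_1 = 2. Let y(x) = x^r sum_{n>=0} a_n x^n with a_0 = 1.
Substitute y = x^r sum a_n x^n and match x^{r+n}. The recurrence is
  D(n) a_n - 4 a_{n-1} + 2 a_{n-2} = 0,  where D(n) = (r+n)(r+n-1) + (1/2)(r+n) + (-3).
  a_n = [4 a_{n-1} - 2 a_{n-2}] / D(n).
Since the indicial polynomial factors as (r - r_1)(r - r_2), D(n) = (r_1 + n - r_1)(r_1 + n - r_2) = n(n + 7/2).
Evaluating step by step (a_0 = 1):
  n = 1: D(1) = 1(1 + 7/2) = 9/2; numerator = 4(1) = 4; a_1 = (4)/(9/2) = 8/9
  n = 2: D(2) = 2(2 + 7/2) = 11; numerator = 4(8/9) - 2(1) = 14/9; a_2 = (14/9)/(11) = 14/99
  n = 3: D(3) = 3(3 + 7/2) = 39/2; numerator = 4(14/99) - 2(8/9) = -40/33; a_3 = (-40/33)/(39/2) = -80/1287
  n = 4: D(4) = 4(4 + 7/2) = 30; numerator = 4(-80/1287) - 2(14/99) = -76/143; a_4 = (-76/143)/(30) = -38/2145

r = 2; a_0 = 1; a_1 = 8/9; a_2 = 14/99; a_3 = -80/1287; a_4 = -38/2145


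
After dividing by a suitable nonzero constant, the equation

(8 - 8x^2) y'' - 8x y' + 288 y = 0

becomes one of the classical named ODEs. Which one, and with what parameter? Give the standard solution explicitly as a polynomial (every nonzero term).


All three coefficients share the factor 8; dividing through by 8 gives  (1 - x^2) y'' - x y' + 36 y = 0.
This matches the Chebyshev equation (1 - x^2) y'' - x y' + n^2 y = 0 (note the -x y' term, not -2x y') with n^2 = 36, so n = 6; the polynomial solution is T_6(x).
With y = sum_k a_k x^k, matching x^k gives (k+2)(k+1) a_{k+2} = (k^2 - n^2) a_k = (k - 6)(k + 6) a_k. The right side vanishes at k = 6, so the series with the parity of 6 terminates at degree 6.
Standard normalization: leading coefficient of T_n is 2^(n-1), so a_6 = 2^5 = 32. Work downward with a_k = (k+1)(k+2) a_{k+2} / ((k - 6)(k + 6)):
  a_4 = (5)(6)(32) / ((4 - 6)(4 + 6)) = 960/(-20) = -48
  a_2 = (3)(4)(-48) / ((2 - 6)(2 + 6)) = -576/(-32) = 18
  a_0 = (1)(2)(18) / ((0 - 6)(0 + 6)) = 36/(-36) = -1
Hence T_6(x) = 32 x^6 - 48 x^4 + 18 x^2 - 1.

T_6(x); series = 32 x^6 - 48 x^4 + 18 x^2 - 1


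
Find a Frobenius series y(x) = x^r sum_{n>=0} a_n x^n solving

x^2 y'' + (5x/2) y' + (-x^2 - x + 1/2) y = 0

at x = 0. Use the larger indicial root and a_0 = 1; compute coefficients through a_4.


Write in Frobenius form y'' + (p(x)/x) y' + (q(x)/x^2) y = 0:
  p(x) = 5/2,  q(x) = -x^2 - x + 1/2.
Indicial equation: r(r-1) + (5/2) r + (1/2) = 0 -> roots r_1 = -1/2, r_2 = -1.
Take r = r_1 = -1/2. Let y(x) = x^r sum_{n>=0} a_n x^n with a_0 = 1.
Substitute y = x^r sum a_n x^n and match x^{r+n}. The recurrence is
  D(n) a_n - 1 a_{n-1} - 1 a_{n-2} = 0,  where D(n) = (r+n)(r+n-1) + (5/2)(r+n) + (1/2).
  a_n = [1 a_{n-1} + 1 a_{n-2}] / D(n).
Since the indicial polynomial factors as (r - r_1)(r - r_2), D(n) = (r_1 + n - r_1)(r_1 + n - r_2) = n(n + 1/2).
Evaluating step by step (a_0 = 1):
  n = 1: D(1) = 1(1 + 1/2) = 3/2; numerator = 1(1) = 1; a_1 = (1)/(3/2) = 2/3
  n = 2: D(2) = 2(2 + 1/2) = 5; numerator = 1(2/3) + 1(1) = 5/3; a_2 = (5/3)/(5) = 1/3
  n = 3: D(3) = 3(3 + 1/2) = 21/2; numerator = 1(1/3) + 1(2/3) = 1; a_3 = (1)/(21/2) = 2/21
  n = 4: D(4) = 4(4 + 1/2) = 18; numerator = 1(2/21) + 1(1/3) = 3/7; a_4 = (3/7)/(18) = 1/42

r = -1/2; a_0 = 1; a_1 = 2/3; a_2 = 1/3; a_3 = 2/21; a_4 = 1/42


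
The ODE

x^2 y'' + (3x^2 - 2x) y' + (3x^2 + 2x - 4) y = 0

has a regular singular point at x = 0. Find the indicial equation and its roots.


Divide by x^2 to reach normal form y'' + P_1(x) y' + P_2(x) y = 0 with P_1(x) = 3 - 2/x and P_2(x) = 3 + 2/x - 4/x^2.
x = 0 is a singular point because the y'-coefficient 3 - 2/x has a pole at x = 0 and the y-coefficient 3 + 2/x - 4/x^2 has a pole at x = 0.
It is a regular singular point because x P_1(x) = p(x) = 3x - 2 and x^2 P_2(x) = q(x) = 3x^2 + 2x - 4 are polynomials, hence analytic at x = 0.
p(0) = -2,  q(0) = -4.
Indicial equation: r(r-1) + p(0) r + q(0) = 0, i.e. r^2 + (p(0) - 1) r + q(0) = 0, i.e. r^2 - 3 r - 4 = 0.
Discriminant: (-3)^2 - 4(-4) = 25, so r = (3 ± 5)/2.
Solving: r_1 = 4, r_2 = -1.

indicial: r^2 - 3 r - 4 = 0; roots r_1 = 4, r_2 = -1


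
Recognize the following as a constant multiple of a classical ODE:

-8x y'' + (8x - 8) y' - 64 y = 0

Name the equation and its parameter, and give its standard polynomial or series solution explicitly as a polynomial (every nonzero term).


All three coefficients share the factor -8; dividing through by -8 gives  x y'' + (1 - x) y' + 8 y = 0.
This matches the Laguerre equation x y'' + (1 - x) y' + n y = 0 with n = 8; the polynomial solution is L_8(x).
With y = sum_k a_k x^k, matching x^k gives (k+1)k a_{k+1} + (k+1) a_{k+1} - k a_k + n a_k = 0, i.e. (k+1)^2 a_{k+1} = (k - n) a_k = (k - 8) a_k. The right side vanishes at k = 8, so the series terminates at degree 8.
Standard normalization L_n(0) = 1 gives a_0 = 1. Work upward with a_{k+1} = (k - 8) a_k / (k+1)^2:
  a_1 = (0 - 8)(1) / 1^2 = -8/1 = -8
  a_2 = (1 - 8)(-8) / 2^2 = 56/4 = 14
  a_3 = (2 - 8)(14) / 3^2 = -84/9 = -28/3
  a_4 = (3 - 8)(-28/3) / 4^2 = (140/3)/16 = 35/12
  a_5 = (4 - 8)(35/12) / 5^2 = (-35/3)/25 = -7/15
  a_6 = (5 - 8)(-7/15) / 6^2 = (7/5)/36 = 7/180
  a_7 = (6 - 8)(7/180) / 7^2 = (-7/90)/49 = -1/630
  a_8 = (7 - 8)(-1/630) / 8^2 = (1/630)/64 = 1/40320
Hence L_8(x) = x^8/40320 - x^7/630 + 7 x^6/180 - 7 x^5/15 + 35 x^4/12 - 28 x^3/3 + 14 x^2 - 8 x + 1.

L_8(x); series = x^8/40320 - x^7/630 + 7 x^6/180 - 7 x^5/15 + 35 x^4/12 - 28 x^3/3 + 14 x^2 - 8 x + 1


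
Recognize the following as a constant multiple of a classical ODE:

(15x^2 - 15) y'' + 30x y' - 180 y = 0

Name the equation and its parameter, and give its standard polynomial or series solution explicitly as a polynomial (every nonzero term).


All three coefficients share the factor -15; dividing through by -15 gives  (1 - x^2) y'' - 2x y' + 12 y = 0.
This matches the Legendre equation (1 - x^2) y'' - 2x y' + n(n+1) y = 0 (note the -2x y' term) with n(n+1) = 12, so n = 3; the polynomial solution is P_3(x).
With y = sum_k a_k x^k, matching x^k gives (k+2)(k+1) a_{k+2} = [k(k+1) - n(n+1)] a_k = (k - 3)(k + 4) a_k. The right side vanishes at k = 3, so the series with the parity of 3 terminates at degree 3.
Standard normalization (P_n(1) = 1): leading coefficient (2n)!/(2^n (n!)^2) = 720/(8*36) = 5/2, so a_3 = 5/2. Work downward with a_k = (k+1)(k+2) a_{k+2} / ((k - 3)(k + 4)):
  a_1 = (2)(3)(5/2) / ((1 - 3)(1 + 4)) = 15/(-10) = -3/2
Hence P_3(x) = 5 x^3/2 - 3 x/2.

P_3(x); series = 5 x^3/2 - 3 x/2


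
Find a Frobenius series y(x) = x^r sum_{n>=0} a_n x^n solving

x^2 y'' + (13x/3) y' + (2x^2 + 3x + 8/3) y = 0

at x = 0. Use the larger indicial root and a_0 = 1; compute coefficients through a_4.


Write in Frobenius form y'' + (p(x)/x) y' + (q(x)/x^2) y = 0:
  p(x) = 13/3,  q(x) = 2x^2 + 3x + 8/3.
Indicial equation: r(r-1) + (13/3) r + (8/3) = 0 -> roots r_1 = -4/3, r_2 = -2.
Take r = r_1 = -4/3. Let y(x) = x^r sum_{n>=0} a_n x^n with a_0 = 1.
Substitute y = x^r sum a_n x^n and match x^{r+n}. The recurrence is
  D(n) a_n + 3 a_{n-1} + 2 a_{n-2} = 0,  where D(n) = (r+n)(r+n-1) + (13/3)(r+n) + (8/3).
  a_n = [-3 a_{n-1} - 2 a_{n-2}] / D(n).
Since the indicial polynomial factors as (r - r_1)(r - r_2), D(n) = (r_1 + n - r_1)(r_1 + n - r_2) = n(n + 2/3).
Evaluating step by step (a_0 = 1):
  n = 1: D(1) = 1(1 + 2/3) = 5/3; numerator = -3(1) = -3; a_1 = (-3)/(5/3) = -9/5
  n = 2: D(2) = 2(2 + 2/3) = 16/3; numerator = -3(-9/5) - 2(1) = 17/5; a_2 = (17/5)/(16/3) = 51/80
  n = 3: D(3) = 3(3 + 2/3) = 11; numerator = -3(51/80) - 2(-9/5) = 27/16; a_3 = (27/16)/(11) = 27/176
  n = 4: D(4) = 4(4 + 2/3) = 56/3; numerator = -3(27/176) - 2(51/80) = -1527/880; a_4 = (-1527/880)/(56/3) = -4581/49280

r = -4/3; a_0 = 1; a_1 = -9/5; a_2 = 51/80; a_3 = 27/176; a_4 = -4581/49280


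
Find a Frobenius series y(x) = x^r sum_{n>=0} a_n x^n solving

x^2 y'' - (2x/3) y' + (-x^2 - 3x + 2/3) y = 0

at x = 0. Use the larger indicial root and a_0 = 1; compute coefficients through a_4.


Write in Frobenius form y'' + (p(x)/x) y' + (q(x)/x^2) y = 0:
  p(x) = -2/3,  q(x) = -x^2 - 3x + 2/3.
Indicial equation: r(r-1) + (-2/3) r + (2/3) = 0 -> roots r_1 = 1, r_2 = 2/3.
Take r = r_1 = 1. Let y(x) = x^r sum_{n>=0} a_n x^n with a_0 = 1.
Substitute y = x^r sum a_n x^n and match x^{r+n}. The recurrence is
  D(n) a_n - 3 a_{n-1} - 1 a_{n-2} = 0,  where D(n) = (r+n)(r+n-1) + (-2/3)(r+n) + (2/3).
  a_n = [3 a_{n-1} + 1 a_{n-2}] / D(n).
Since the indicial polynomial factors as (r - r_1)(r - r_2), D(n) = (r_1 + n - r_1)(r_1 + n - r_2) = n(n + 1/3).
Evaluating step by step (a_0 = 1):
  n = 1: D(1) = 1(1 + 1/3) = 4/3; numerator = 3(1) = 3; a_1 = (3)/(4/3) = 9/4
  n = 2: D(2) = 2(2 + 1/3) = 14/3; numerator = 3(9/4) + 1(1) = 31/4; a_2 = (31/4)/(14/3) = 93/56
  n = 3: D(3) = 3(3 + 1/3) = 10; numerator = 3(93/56) + 1(9/4) = 405/56; a_3 = (405/56)/(10) = 81/112
  n = 4: D(4) = 4(4 + 1/3) = 52/3; numerator = 3(81/112) + 1(93/56) = 429/112; a_4 = (429/112)/(52/3) = 99/448

r = 1; a_0 = 1; a_1 = 9/4; a_2 = 93/56; a_3 = 81/112; a_4 = 99/448


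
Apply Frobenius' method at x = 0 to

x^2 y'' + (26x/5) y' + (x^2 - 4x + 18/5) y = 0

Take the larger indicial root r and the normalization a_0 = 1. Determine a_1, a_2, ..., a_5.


Write in Frobenius form y'' + (p(x)/x) y' + (q(x)/x^2) y = 0:
  p(x) = 26/5,  q(x) = x^2 - 4x + 18/5.
Indicial equation: r(r-1) + (26/5) r + (18/5) = 0 -> roots r_1 = -6/5, r_2 = -3.
Take r = r_1 = -6/5. Let y(x) = x^r sum_{n>=0} a_n x^n with a_0 = 1.
Substitute y = x^r sum a_n x^n and match x^{r+n}. The recurrence is
  D(n) a_n - 4 a_{n-1} + 1 a_{n-2} = 0,  where D(n) = (r+n)(r+n-1) + (26/5)(r+n) + (18/5).
  a_n = [4 a_{n-1} - 1 a_{n-2}] / D(n).
Since the indicial polynomial factors as (r - r_1)(r - r_2), D(n) = (r_1 + n - r_1)(r_1 + n - r_2) = n(n + 9/5).
Evaluating step by step (a_0 = 1):
  n = 1: D(1) = 1(1 + 9/5) = 14/5; numerator = 4(1) = 4; a_1 = (4)/(14/5) = 10/7
  n = 2: D(2) = 2(2 + 9/5) = 38/5; numerator = 4(10/7) - 1(1) = 33/7; a_2 = (33/7)/(38/5) = 165/266
  n = 3: D(3) = 3(3 + 9/5) = 72/5; numerator = 4(165/266) - 1(10/7) = 20/19; a_3 = (20/19)/(72/5) = 25/342
  n = 4: D(4) = 4(4 + 9/5) = 116/5; numerator = 4(25/342) - 1(165/266) = -785/2394; a_4 = (-785/2394)/(116/5) = -3925/277704
  n = 5: D(5) = 5(5 + 9/5) = 34; numerator = 4(-3925/277704) - 1(25/342) = -500/3857; a_5 = (-500/3857)/(34) = -250/65569

r = -6/5; a_0 = 1; a_1 = 10/7; a_2 = 165/266; a_3 = 25/342; a_4 = -3925/277704; a_5 = -250/65569
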